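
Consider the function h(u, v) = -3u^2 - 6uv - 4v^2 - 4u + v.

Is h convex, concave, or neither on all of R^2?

concave

h is quadratic, so its Hessian is the constant matrix H = [[-6, -6], [-6, -8]].
det(H) = 12, tr(H) = -14.
det(H) > 0 and tr(H) < 0, so H is negative definite everywhere: concave.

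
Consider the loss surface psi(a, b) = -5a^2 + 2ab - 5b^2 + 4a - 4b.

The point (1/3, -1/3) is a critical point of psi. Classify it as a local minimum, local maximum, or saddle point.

local maximum

The Hessian of psi is constant: H = [[-10, 2], [2, -10]].
det(H) = (-10)·(-10) − 2² = 96.
det(H) > 0 and tr(H) = -20 < 0, so H is negative definite and the point is a local maximum.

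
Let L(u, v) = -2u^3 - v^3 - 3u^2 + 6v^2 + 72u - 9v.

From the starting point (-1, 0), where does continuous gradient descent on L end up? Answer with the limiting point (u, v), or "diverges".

(-4, 1)

L is separable, so gradient descent decouples: u follows -∂L/∂u, v follows -∂L/∂v.
∂L/∂u = -6(u - 3)(u + 4); at u=-1 this is 72, so u decreases.
∂L/∂v = -3(v - 3)(v - 1); at v=0 this is -9, so v increases.
u converges to its nearest critical value -4 (a local min of the u-part); v converges to 1. The iterate converges to (-4, 1).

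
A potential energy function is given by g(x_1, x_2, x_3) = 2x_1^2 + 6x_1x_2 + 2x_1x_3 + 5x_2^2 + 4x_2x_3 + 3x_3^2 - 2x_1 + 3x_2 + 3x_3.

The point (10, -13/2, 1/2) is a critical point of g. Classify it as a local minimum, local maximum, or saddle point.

local minimum

The Hessian is constant: H = [[4, 6, 2], [6, 10, 4], [2, 4, 6]].
Leading principal minors: Δ₁ = 4, Δ₂ = 4, Δ₃ = 16.
All leading minors are positive, so H is positive definite: a local minimum.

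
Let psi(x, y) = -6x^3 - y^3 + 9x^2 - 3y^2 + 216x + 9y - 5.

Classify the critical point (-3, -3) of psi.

The mixed partial ∂²psi/∂x∂y is 0, so the Hessian at any point is diag(psi_xx, psi_yy) = diag(18(-2x + 1), -6(y + 1)).
At (-3, -3): H = diag(126, 12).
Both eigenvalues are positive, so H is positive definite: a local minimum.

local minimum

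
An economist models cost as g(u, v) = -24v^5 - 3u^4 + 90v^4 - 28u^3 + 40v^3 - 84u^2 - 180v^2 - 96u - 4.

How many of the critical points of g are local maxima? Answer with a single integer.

g separates as a function of u plus a function of v, so ∇g=0 decouples.
∂g/∂u = -12(u + 1)(u + 2)(u + 4) = 0 at u ∈ {-4, -2, -1}; ∂g/∂v = -120v(v - 3)(v - 1)(v + 1) = 0 at v ∈ {-1, 0, 1, 3}.
The Hessian is diagonal: diag(g_uu, g_vv). Second derivatives: g_uu(-4)=-72, g_uu(-2)=24, g_uu(-1)=-36; g_vv(-1)=960, g_vv(0)=-360, g_vv(1)=480, g_vv(3)=-2880.
Local maxima occur where both diagonal entries negative: (-4, 0), (-4, 3), (-1, 0), (-1, 3). Count: 4.

4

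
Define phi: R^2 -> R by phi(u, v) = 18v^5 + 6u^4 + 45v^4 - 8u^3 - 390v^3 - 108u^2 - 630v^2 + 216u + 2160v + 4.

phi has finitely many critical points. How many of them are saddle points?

phi separates as a function of u plus a function of v, so ∇phi=0 decouples.
∂phi/∂u = 24(u - 3)(u - 1)(u + 3) = 0 at u ∈ {-3, 1, 3}; ∂phi/∂v = 90(v - 3)(v - 1)(v + 2)(v + 4) = 0 at v ∈ {-4, -2, 1, 3}.
The Hessian is diagonal: diag(phi_uu, phi_vv). Second derivatives: phi_uu(-3)=576, phi_uu(1)=-192, phi_uu(3)=288; phi_vv(-4)=-6300, phi_vv(-2)=2700, phi_vv(1)=-2700, phi_vv(3)=6300.
Saddle points occur where the two diagonal entries have opposite signs: (-3, -4), (-3, 1), (1, -2), (1, 3), (3, -4), (3, 1). Count: 6.

6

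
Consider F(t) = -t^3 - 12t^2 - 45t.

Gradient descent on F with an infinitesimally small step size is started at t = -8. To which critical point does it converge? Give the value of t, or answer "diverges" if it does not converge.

-5

F'(t) = -3(t + 3)(t + 5), so F'(-8) = -45.
Gradient descent moves in the -F' direction, i.e. t is increasing.
The nearest critical point in that direction is t = -5, where F'' = 6 > 0 (a local minimum). The iterate converges there.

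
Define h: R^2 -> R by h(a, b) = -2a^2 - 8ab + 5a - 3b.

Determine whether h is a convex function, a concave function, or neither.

neither

h is quadratic, so its Hessian is the constant matrix H = [[-4, -8], [-8, 0]].
det(H) = -64, tr(H) = -4.
det(H) < 0, so H is indefinite: neither convex nor concave.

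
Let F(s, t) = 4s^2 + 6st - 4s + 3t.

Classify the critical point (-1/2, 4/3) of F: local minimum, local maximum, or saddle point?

The Hessian of F is constant: H = [[8, 6], [6, 0]].
det(H) = 8·0 − 6² = -36.
Since det(H) < 0, H is indefinite and the critical point is a saddle point.

saddle point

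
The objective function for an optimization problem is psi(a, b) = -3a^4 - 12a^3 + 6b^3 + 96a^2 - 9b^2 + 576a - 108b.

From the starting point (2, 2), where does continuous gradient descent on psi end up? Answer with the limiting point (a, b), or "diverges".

(-3, 3)

psi is separable, so gradient descent decouples: a follows -∂psi/∂a, b follows -∂psi/∂b.
∂psi/∂a = -12(a - 4)(a + 3)(a + 4); at a=2 this is 720, so a decreases.
∂psi/∂b = 18(b - 3)(b + 2); at b=2 this is -72, so b increases.
a converges to its nearest critical value -3 (a local min of the a-part); b converges to 3. The iterate converges to (-3, 3).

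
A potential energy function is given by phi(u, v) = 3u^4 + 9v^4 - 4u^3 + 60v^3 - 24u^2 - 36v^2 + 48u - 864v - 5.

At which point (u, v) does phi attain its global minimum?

phi(u,v) separates as P(u) + Q(v) − 5, so its minimum is min P + min Q − 5.
P'(u) = 12(u - 2)(u - 1)(u + 2) vanishes at u ∈ {-2, 1, 2}; Q'(v) = 36(v - 2)(v + 3)(v + 4) vanishes at v ∈ {-4, -3, 2}.
Local minima of P (where P''>0): P(-2)=-112, P(2)=16. Local minima of Q: Q(-4)=1344, Q(2)=-1248.
So the global minimum of phi is P(-2) + Q(2) − 5 = -112 − 1248 − 5 = -1365, attained at (-2, 2).

(-2, 2)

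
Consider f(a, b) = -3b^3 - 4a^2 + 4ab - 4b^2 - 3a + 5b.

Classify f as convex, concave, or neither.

neither

The term -3b^3 is cubic, so the Hessian is not constant.
∂²f/∂b² = -18b - 8, which takes both signs as b varies (negative for sufficiently large b). A diagonal entry of the Hessian changing sign means the Hessian is neither positive- nor negative-semidefinite on all of R^2.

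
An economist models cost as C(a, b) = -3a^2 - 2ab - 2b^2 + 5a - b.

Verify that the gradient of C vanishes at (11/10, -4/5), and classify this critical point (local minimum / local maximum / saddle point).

∇C = (-6a - 2b + 5, -2a - 4b - 1); substituting (11/10, -4/5) gives ∇C = (0, 0), so (11/10, -4/5) is indeed a critical point.
The Hessian of C is constant: H = [[-6, -2], [-2, -4]].
det(H) = (-6)·(-4) − (-2)² = 20.
det(H) > 0 and tr(H) = -10 < 0, so H is negative definite and the point is a local maximum.

local maximum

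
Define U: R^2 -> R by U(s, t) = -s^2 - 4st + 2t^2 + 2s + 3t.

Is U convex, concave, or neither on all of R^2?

neither

U is quadratic, so its Hessian is the constant matrix H = [[-2, -4], [-4, 4]].
det(H) = -24, tr(H) = 2.
det(H) < 0, so H is indefinite: neither convex nor concave.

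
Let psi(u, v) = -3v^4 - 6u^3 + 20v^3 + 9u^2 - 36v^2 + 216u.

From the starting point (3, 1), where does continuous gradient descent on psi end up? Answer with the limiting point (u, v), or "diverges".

psi is separable, so gradient descent decouples: u follows -∂psi/∂u, v follows -∂psi/∂v.
∂psi/∂u = -18(u - 4)(u + 3); at u=3 this is 108, so u decreases.
∂psi/∂v = -12v(v - 3)(v - 2); at v=1 this is -24, so v increases.
u converges to its nearest critical value -3 (a local min of the u-part); v converges to 2. The iterate converges to (-3, 2).

(-3, 2)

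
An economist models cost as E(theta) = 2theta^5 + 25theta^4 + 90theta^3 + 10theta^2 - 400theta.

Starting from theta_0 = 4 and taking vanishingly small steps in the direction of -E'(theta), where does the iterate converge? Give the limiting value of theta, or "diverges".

1

E'(theta) = 10(theta - 1)(theta + 2)(theta + 4)(theta + 5), so E'(4) = 12960.
Gradient descent moves in the -E' direction, i.e. theta is decreasing.
The nearest critical point in that direction is theta = 1, where E'' = 900 > 0 (a local minimum). The iterate converges there.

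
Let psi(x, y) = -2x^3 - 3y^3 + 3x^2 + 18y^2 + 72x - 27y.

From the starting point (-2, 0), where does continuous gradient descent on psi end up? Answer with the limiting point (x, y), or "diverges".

(-3, 1)

psi is separable, so gradient descent decouples: x follows -∂psi/∂x, y follows -∂psi/∂y.
∂psi/∂x = -6(x - 4)(x + 3); at x=-2 this is 36, so x decreases.
∂psi/∂y = -9(y - 3)(y - 1); at y=0 this is -27, so y increases.
x converges to its nearest critical value -3 (a local min of the x-part); y converges to 1. The iterate converges to (-3, 1).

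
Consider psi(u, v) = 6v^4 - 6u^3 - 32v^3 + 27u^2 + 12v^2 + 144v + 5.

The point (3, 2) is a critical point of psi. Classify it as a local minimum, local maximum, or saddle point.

local maximum

The mixed partial ∂²psi/∂u∂v is 0, so the Hessian at any point is diag(psi_uu, psi_vv) = diag(18(-2u + 3), 24(3v^2 - 8v + 1)).
At (3, 2): H = diag(-54, -72).
Both eigenvalues are negative, so H is negative definite: a local maximum.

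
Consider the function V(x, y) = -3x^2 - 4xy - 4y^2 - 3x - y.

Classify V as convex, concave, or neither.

V is quadratic, so its Hessian is the constant matrix H = [[-6, -4], [-4, -8]].
det(H) = 32, tr(H) = -14.
det(H) > 0 and tr(H) < 0, so H is negative definite everywhere: concave.

concave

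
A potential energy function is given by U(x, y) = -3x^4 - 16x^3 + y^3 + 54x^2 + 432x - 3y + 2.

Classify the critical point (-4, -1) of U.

local maximum

The mixed partial ∂²U/∂x∂y is 0, so the Hessian at any point is diag(U_xx, U_yy) = diag(12(-3x^2 - 8x + 9), 6y).
At (-4, -1): H = diag(-84, -6).
Both eigenvalues are negative, so H is negative definite: a local maximum.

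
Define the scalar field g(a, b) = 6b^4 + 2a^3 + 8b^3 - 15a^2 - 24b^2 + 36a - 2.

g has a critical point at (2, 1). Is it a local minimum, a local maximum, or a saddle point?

saddle point

The mixed partial ∂²g/∂a∂b is 0, so the Hessian at any point is diag(g_aa, g_bb) = diag(6(2a - 5), 24(3b^2 + 2b - 2)).
At (2, 1): H = diag(-6, 72).
The eigenvalues have opposite signs, so H is indefinite: a saddle point.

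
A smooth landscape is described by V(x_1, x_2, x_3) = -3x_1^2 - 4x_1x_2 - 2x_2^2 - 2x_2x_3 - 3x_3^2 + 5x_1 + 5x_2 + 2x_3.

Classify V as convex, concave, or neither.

concave

V is quadratic, so its Hessian is the constant matrix H = [[-6, -4, 0], [-4, -4, -2], [0, -2, -6]].
Leading principal minors: -6, 8, -24.
Signs alternate −, +, − ⇒ H ≺ 0 ⇒ concave.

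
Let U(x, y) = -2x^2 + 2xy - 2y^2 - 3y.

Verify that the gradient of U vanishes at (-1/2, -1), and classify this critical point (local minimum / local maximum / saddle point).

local maximum

∇U = (-4x + 2y, 2x - 4y - 3); substituting (-1/2, -1) gives ∇U = (0, 0), so (-1/2, -1) is indeed a critical point.
The Hessian of U is constant: H = [[-4, 2], [2, -4]].
det(H) = (-4)·(-4) − 2² = 12.
det(H) > 0 and tr(H) = -8 < 0, so H is negative definite and the point is a local maximum.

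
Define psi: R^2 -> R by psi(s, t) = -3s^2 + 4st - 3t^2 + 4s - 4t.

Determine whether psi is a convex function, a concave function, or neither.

concave

psi is quadratic, so its Hessian is the constant matrix H = [[-6, 4], [4, -6]].
det(H) = 20, tr(H) = -12.
det(H) > 0 and tr(H) < 0, so H is negative definite everywhere: concave.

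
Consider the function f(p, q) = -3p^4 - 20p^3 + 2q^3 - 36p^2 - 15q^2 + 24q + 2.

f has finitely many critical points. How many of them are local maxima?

2

f separates as a function of p plus a function of q, so ∇f=0 decouples.
∂f/∂p = -12p(p + 2)(p + 3) = 0 at p ∈ {-3, -2, 0}; ∂f/∂q = 6(q - 4)(q - 1) = 0 at q ∈ {1, 4}.
The Hessian is diagonal: diag(f_pp, f_qq). Second derivatives: f_pp(-3)=-36, f_pp(-2)=24, f_pp(0)=-72; f_qq(1)=-18, f_qq(4)=18.
Local maxima occur where both diagonal entries negative: (-3, 1), (0, 1). Count: 2.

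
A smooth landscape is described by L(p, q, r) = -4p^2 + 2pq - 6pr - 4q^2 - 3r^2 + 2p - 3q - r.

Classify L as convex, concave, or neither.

concave

L is quadratic, so its Hessian is the constant matrix H = [[-8, 2, -6], [2, -8, 0], [-6, 0, -6]].
Leading principal minors: -8, 60, -72.
Signs alternate −, +, − ⇒ H ≺ 0 ⇒ concave.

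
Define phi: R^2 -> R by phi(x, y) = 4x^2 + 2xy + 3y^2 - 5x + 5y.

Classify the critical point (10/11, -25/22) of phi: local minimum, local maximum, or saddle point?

local minimum

The Hessian of phi is constant: H = [[8, 2], [2, 6]].
det(H) = 8·6 − 2² = 44.
det(H) > 0 and tr(H) = 14 > 0, so H is positive definite and the point is a local minimum.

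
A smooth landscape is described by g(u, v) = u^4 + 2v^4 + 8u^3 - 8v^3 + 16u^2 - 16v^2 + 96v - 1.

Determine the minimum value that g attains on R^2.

-161

g(u,v) separates as P(u) + Q(v) − 1, so its minimum is min P + min Q − 1.
P'(u) = 4u(u + 2)(u + 4) vanishes at u ∈ {-4, -2, 0}; Q'(v) = 8(v - 3)(v - 2)(v + 2) vanishes at v ∈ {-2, 2, 3}.
Local minima of P (where P''>0): P(-4)=0, P(0)=0. Local minima of Q: Q(-2)=-160, Q(3)=90.
So the global minimum of g is P(-4) + Q(-2) − 1 = 0 − 160 − 1 = -161, attained at (-4, -2).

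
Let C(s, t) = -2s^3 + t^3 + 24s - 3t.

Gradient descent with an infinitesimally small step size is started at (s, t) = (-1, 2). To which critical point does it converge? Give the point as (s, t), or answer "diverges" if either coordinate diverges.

C is separable, so gradient descent decouples: s follows -∂C/∂s, t follows -∂C/∂t.
∂C/∂s = -6(s - 2)(s + 2); at s=-1 this is 18, so s decreases.
∂C/∂t = 3(t - 1)(t + 1); at t=2 this is 9, so t decreases.
s converges to its nearest critical value -2 (a local min of the s-part); t converges to 1. The iterate converges to (-2, 1).

(-2, 1)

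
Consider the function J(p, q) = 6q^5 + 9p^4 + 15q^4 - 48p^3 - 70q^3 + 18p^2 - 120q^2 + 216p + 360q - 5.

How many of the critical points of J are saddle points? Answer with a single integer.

6

J separates as a function of p plus a function of q, so ∇J=0 decouples.
∂J/∂p = 36(p - 3)(p - 2)(p + 1) = 0 at p ∈ {-1, 2, 3}; ∂J/∂q = 30(q - 2)(q - 1)(q + 2)(q + 3) = 0 at q ∈ {-3, -2, 1, 2}.
The Hessian is diagonal: diag(J_pp, J_qq). Second derivatives: J_pp(-1)=432, J_pp(2)=-108, J_pp(3)=144; J_qq(-3)=-600, J_qq(-2)=360, J_qq(1)=-360, J_qq(2)=600.
Saddle points occur where the two diagonal entries have opposite signs: (-1, -3), (-1, 1), (2, -2), (2, 2), (3, -3), (3, 1). Count: 6.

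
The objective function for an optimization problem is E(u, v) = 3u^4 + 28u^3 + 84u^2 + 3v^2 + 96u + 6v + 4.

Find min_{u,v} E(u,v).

-63

E(u,v) separates as P(u) + Q(v) + 4, so its minimum is min P + min Q + 4.
P'(u) = 12(u + 1)(u + 2)(u + 4) vanishes at u ∈ {-4, -2, -1}; Q'(v) = 6v + 6 vanishes at v ∈ {-1}.
Local minima of P (where P''>0): P(-4)=-64, P(-1)=-37. Local minima of Q: Q(-1)=-3.
So the global minimum of E is P(-4) + Q(-1) + 4 = -64 − 3 + 4 = -63, attained at (-4, -1).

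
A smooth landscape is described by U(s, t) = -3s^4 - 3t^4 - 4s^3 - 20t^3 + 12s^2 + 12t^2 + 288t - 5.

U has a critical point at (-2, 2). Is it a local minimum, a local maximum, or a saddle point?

The mixed partial ∂²U/∂s∂t is 0, so the Hessian at any point is diag(U_ss, U_tt) = diag(12(-3s^2 - 2s + 2), 12(-3t^2 - 10t + 2)).
At (-2, 2): H = diag(-72, -360).
Both eigenvalues are negative, so H is negative definite: a local maximum.

local maximum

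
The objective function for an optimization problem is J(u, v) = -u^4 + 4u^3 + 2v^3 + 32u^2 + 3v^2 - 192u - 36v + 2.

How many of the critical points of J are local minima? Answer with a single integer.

1

J separates as a function of u plus a function of v, so ∇J=0 decouples.
∂J/∂u = -4(u - 4)(u - 3)(u + 4) = 0 at u ∈ {-4, 3, 4}; ∂J/∂v = 6(v - 2)(v + 3) = 0 at v ∈ {-3, 2}.
The Hessian is diagonal: diag(J_uu, J_vv). Second derivatives: J_uu(-4)=-224, J_uu(3)=28, J_uu(4)=-32; J_vv(-3)=-30, J_vv(2)=30.
Local minima occur where both diagonal entries positive: (3, 2). Count: 1.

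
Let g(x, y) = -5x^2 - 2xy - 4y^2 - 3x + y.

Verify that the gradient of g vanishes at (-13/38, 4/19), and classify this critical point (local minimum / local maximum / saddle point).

∇g = (-10x - 2y - 3, -2x - 8y + 1); substituting (-13/38, 4/19) gives ∇g = (0, 0), so (-13/38, 4/19) is indeed a critical point.
The Hessian of g is constant: H = [[-10, -2], [-2, -8]].
det(H) = (-10)·(-8) − (-2)² = 76.
det(H) > 0 and tr(H) = -18 < 0, so H is negative definite and the point is a local maximum.

local maximum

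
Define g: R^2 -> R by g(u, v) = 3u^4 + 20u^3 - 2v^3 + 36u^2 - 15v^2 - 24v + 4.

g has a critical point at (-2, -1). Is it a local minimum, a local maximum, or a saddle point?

local maximum

The mixed partial ∂²g/∂u∂v is 0, so the Hessian at any point is diag(g_uu, g_vv) = diag(12(3u^2 + 10u + 6), -6(2v + 5)).
At (-2, -1): H = diag(-24, -18).
Both eigenvalues are negative, so H is negative definite: a local maximum.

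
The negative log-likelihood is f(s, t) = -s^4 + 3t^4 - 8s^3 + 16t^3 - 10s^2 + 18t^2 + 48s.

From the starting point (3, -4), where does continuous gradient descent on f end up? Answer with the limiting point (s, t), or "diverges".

f is separable, so gradient descent decouples: s follows -∂f/∂s, t follows -∂f/∂t.
∂f/∂s = -4(s - 1)(s + 3)(s + 4); at s=3 this is -336, so s increases.
∂f/∂t = 12t(t + 1)(t + 3); at t=-4 this is -144, so t increases.
The s-coordinate has no critical point in that direction and runs off to infinity.

diverges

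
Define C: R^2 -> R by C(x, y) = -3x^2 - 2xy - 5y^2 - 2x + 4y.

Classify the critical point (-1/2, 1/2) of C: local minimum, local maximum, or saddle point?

The Hessian of C is constant: H = [[-6, -2], [-2, -10]].
det(H) = (-6)·(-10) − (-2)² = 56.
det(H) > 0 and tr(H) = -16 < 0, so H is negative definite and the point is a local maximum.

local maximum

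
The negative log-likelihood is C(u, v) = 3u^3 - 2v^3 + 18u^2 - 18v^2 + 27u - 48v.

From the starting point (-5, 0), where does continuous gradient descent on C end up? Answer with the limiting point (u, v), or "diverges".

diverges

C is separable, so gradient descent decouples: u follows -∂C/∂u, v follows -∂C/∂v.
∂C/∂u = 9(u + 1)(u + 3); at u=-5 this is 72, so u decreases.
∂C/∂v = -6(v + 2)(v + 4); at v=0 this is -48, so v increases.
The u-coordinate has no critical point in that direction and runs off to infinity.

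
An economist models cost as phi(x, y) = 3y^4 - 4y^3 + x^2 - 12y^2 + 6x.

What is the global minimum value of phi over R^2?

-41

phi(x,y) separates as P(x) + Q(y), so its minimum is min P + min Q.
P'(x) = 2x + 6 vanishes at x ∈ {-3}; Q'(y) = 12y(y - 2)(y + 1) vanishes at y ∈ {-1, 0, 2}.
Local minima of P (where P''>0): P(-3)=-9. Local minima of Q: Q(-1)=-5, Q(2)=-32.
So the global minimum of phi is P(-3) + Q(2) = -9 − 32 = -41, attained at (-3, 2).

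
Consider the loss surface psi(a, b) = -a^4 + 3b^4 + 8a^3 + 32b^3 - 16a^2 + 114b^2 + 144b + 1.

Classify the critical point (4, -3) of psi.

local maximum

The mixed partial ∂²psi/∂a∂b is 0, so the Hessian at any point is diag(psi_aa, psi_bb) = diag(4(-3a^2 + 12a - 8), 12(3b^2 + 16b + 19)).
At (4, -3): H = diag(-32, -24).
Both eigenvalues are negative, so H is negative definite: a local maximum.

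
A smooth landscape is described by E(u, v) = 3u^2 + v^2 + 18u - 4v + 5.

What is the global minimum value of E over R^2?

E(u,v) separates as P(u) + Q(v) + 5, so its minimum is min P + min Q + 5.
P'(u) = 6u + 18 vanishes at u ∈ {-3}; Q'(v) = 2v - 4 vanishes at v ∈ {2}.
Local minima of P (where P''>0): P(-3)=-27. Local minima of Q: Q(2)=-4.
So the global minimum of E is P(-3) + Q(2) + 5 = -27 − 4 + 5 = -26, attained at (-3, 2).

-26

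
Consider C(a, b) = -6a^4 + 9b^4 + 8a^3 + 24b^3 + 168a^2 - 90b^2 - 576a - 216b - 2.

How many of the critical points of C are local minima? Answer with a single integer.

C separates as a function of a plus a function of b, so ∇C=0 decouples.
∂C/∂a = -24(a - 3)(a - 2)(a + 4) = 0 at a ∈ {-4, 2, 3}; ∂C/∂b = 36(b - 2)(b + 1)(b + 3) = 0 at b ∈ {-3, -1, 2}.
The Hessian is diagonal: diag(C_aa, C_bb). Second derivatives: C_aa(-4)=-1008, C_aa(2)=144, C_aa(3)=-168; C_bb(-3)=360, C_bb(-1)=-216, C_bb(2)=540.
Local minima occur where both diagonal entries positive: (2, -3), (2, 2). Count: 2.

2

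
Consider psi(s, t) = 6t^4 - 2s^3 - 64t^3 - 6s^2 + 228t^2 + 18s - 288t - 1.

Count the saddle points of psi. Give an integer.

psi separates as a function of s plus a function of t, so ∇psi=0 decouples.
∂psi/∂s = -6(s - 1)(s + 3) = 0 at s ∈ {-3, 1}; ∂psi/∂t = 24(t - 4)(t - 3)(t - 1) = 0 at t ∈ {1, 3, 4}.
The Hessian is diagonal: diag(psi_ss, psi_tt). Second derivatives: psi_ss(-3)=24, psi_ss(1)=-24; psi_tt(1)=144, psi_tt(3)=-48, psi_tt(4)=72.
Saddle points occur where the two diagonal entries have opposite signs: (-3, 3), (1, 1), (1, 4). Count: 3.

3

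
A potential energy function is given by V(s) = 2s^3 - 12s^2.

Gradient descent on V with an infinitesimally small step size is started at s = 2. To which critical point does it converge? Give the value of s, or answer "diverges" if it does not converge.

V'(s) = 6s(s - 4), so V'(2) = -24.
Gradient descent moves in the -V' direction, i.e. s is increasing.
The nearest critical point in that direction is s = 4, where V'' = 24 > 0 (a local minimum). The iterate converges there.

4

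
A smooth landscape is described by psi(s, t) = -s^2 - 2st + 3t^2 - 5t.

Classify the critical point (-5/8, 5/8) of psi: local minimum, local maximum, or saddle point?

saddle point

The Hessian of psi is constant: H = [[-2, -2], [-2, 6]].
det(H) = (-2)·6 − (-2)² = -16.
Since det(H) < 0, H is indefinite and the critical point is a saddle point.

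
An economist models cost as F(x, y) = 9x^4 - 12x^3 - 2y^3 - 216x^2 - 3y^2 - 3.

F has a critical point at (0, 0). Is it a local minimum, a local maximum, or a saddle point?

local maximum

The mixed partial ∂²F/∂x∂y is 0, so the Hessian at any point is diag(F_xx, F_yy) = diag(36(3x^2 - 2x - 12), -6(2y + 1)).
At (0, 0): H = diag(-432, -6).
Both eigenvalues are negative, so H is negative definite: a local maximum.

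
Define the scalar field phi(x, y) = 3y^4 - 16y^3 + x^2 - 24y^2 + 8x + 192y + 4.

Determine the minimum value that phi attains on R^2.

phi(x,y) separates as P(x) + Q(y) + 4, so its minimum is min P + min Q + 4.
P'(x) = 2x + 8 vanishes at x ∈ {-4}; Q'(y) = 12(y - 4)(y - 2)(y + 2) vanishes at y ∈ {-2, 2, 4}.
Local minima of P (where P''>0): P(-4)=-16. Local minima of Q: Q(-2)=-304, Q(4)=128.
So the global minimum of phi is P(-4) + Q(-2) + 4 = -16 − 304 + 4 = -316, attained at (-4, -2).

-316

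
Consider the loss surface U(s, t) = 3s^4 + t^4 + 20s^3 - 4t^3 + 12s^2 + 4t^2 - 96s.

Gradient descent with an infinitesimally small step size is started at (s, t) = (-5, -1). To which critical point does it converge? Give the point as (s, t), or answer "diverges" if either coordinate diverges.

(-4, 0)

U is separable, so gradient descent decouples: s follows -∂U/∂s, t follows -∂U/∂t.
∂U/∂s = 12(s - 1)(s + 2)(s + 4); at s=-5 this is -216, so s increases.
∂U/∂t = 4t(t - 2)(t - 1); at t=-1 this is -24, so t increases.
s converges to its nearest critical value -4 (a local min of the s-part); t converges to 0. The iterate converges to (-4, 0).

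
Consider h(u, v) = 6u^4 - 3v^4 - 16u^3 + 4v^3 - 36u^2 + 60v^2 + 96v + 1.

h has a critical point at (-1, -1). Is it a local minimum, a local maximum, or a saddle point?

The mixed partial ∂²h/∂u∂v is 0, so the Hessian at any point is diag(h_uu, h_vv) = diag(24(3u^2 - 4u - 3), 12(-3v^2 + 2v + 10)).
At (-1, -1): H = diag(96, 60).
Both eigenvalues are positive, so H is positive definite: a local minimum.

local minimum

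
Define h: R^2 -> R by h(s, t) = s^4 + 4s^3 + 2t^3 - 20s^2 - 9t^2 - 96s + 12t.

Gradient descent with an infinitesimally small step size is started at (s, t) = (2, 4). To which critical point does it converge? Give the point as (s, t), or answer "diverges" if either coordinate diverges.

(3, 2)

h is separable, so gradient descent decouples: s follows -∂h/∂s, t follows -∂h/∂t.
∂h/∂s = 4(s - 3)(s + 2)(s + 4); at s=2 this is -96, so s increases.
∂h/∂t = 6(t - 2)(t - 1); at t=4 this is 36, so t decreases.
s converges to its nearest critical value 3 (a local min of the s-part); t converges to 2. The iterate converges to (3, 2).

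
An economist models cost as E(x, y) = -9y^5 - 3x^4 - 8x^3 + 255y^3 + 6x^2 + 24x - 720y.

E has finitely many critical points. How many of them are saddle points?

E separates as a function of x plus a function of y, so ∇E=0 decouples.
∂E/∂x = -12(x - 1)(x + 1)(x + 2) = 0 at x ∈ {-2, -1, 1}; ∂E/∂y = -45(y - 4)(y - 1)(y + 1)(y + 4) = 0 at y ∈ {-4, -1, 1, 4}.
The Hessian is diagonal: diag(E_xx, E_yy). Second derivatives: E_xx(-2)=-36, E_xx(-1)=24, E_xx(1)=-72; E_yy(-4)=5400, E_yy(-1)=-1350, E_yy(1)=1350, E_yy(4)=-5400.
Saddle points occur where the two diagonal entries have opposite signs: (-2, -4), (-2, 1), (-1, -1), (-1, 4), (1, -4), (1, 1). Count: 6.

6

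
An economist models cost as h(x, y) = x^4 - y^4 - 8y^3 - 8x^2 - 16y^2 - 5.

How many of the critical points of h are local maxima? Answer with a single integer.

2

h separates as a function of x plus a function of y, so ∇h=0 decouples.
∂h/∂x = 4x(x - 2)(x + 2) = 0 at x ∈ {-2, 0, 2}; ∂h/∂y = -4y(y + 2)(y + 4) = 0 at y ∈ {-4, -2, 0}.
The Hessian is diagonal: diag(h_xx, h_yy). Second derivatives: h_xx(-2)=32, h_xx(0)=-16, h_xx(2)=32; h_yy(-4)=-32, h_yy(-2)=16, h_yy(0)=-32.
Local maxima occur where both diagonal entries negative: (0, -4), (0, 0). Count: 2.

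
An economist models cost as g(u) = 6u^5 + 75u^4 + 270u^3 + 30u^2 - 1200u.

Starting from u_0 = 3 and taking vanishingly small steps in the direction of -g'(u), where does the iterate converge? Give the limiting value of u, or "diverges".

1

g'(u) = 30(u - 1)(u + 2)(u + 4)(u + 5), so g'(3) = 16800.
Gradient descent moves in the -g' direction, i.e. u is decreasing.
The nearest critical point in that direction is u = 1, where g'' = 2700 > 0 (a local minimum). The iterate converges there.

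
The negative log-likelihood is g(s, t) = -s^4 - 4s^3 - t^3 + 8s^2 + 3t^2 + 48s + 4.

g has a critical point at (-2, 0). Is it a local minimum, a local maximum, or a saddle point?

The mixed partial ∂²g/∂s∂t is 0, so the Hessian at any point is diag(g_ss, g_tt) = diag(4(-3s^2 - 6s + 4), 6(-t + 1)).
At (-2, 0): H = diag(16, 6).
Both eigenvalues are positive, so H is positive definite: a local minimum.

local minimum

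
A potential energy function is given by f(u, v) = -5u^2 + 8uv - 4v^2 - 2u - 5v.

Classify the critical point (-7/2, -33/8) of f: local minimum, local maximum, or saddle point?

The Hessian of f is constant: H = [[-10, 8], [8, -8]].
det(H) = (-10)·(-8) − 8² = 16.
det(H) > 0 and tr(H) = -18 < 0, so H is negative definite and the point is a local maximum.

local maximum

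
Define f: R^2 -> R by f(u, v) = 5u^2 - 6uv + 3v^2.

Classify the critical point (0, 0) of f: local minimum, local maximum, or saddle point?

local minimum

The Hessian of f is constant: H = [[10, -6], [-6, 6]].
det(H) = 10·6 − (-6)² = 24.
det(H) > 0 and tr(H) = 16 > 0, so H is positive definite and the point is a local minimum.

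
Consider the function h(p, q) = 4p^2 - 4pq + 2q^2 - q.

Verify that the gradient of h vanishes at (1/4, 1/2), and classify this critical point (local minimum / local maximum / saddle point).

∇h = (8p - 4q, -4p + 4q - 1); substituting (1/4, 1/2) gives ∇h = (0, 0), so (1/4, 1/2) is indeed a critical point.
The Hessian of h is constant: H = [[8, -4], [-4, 4]].
det(H) = 8·4 − (-4)² = 16.
det(H) > 0 and tr(H) = 12 > 0, so H is positive definite and the point is a local minimum.

local minimum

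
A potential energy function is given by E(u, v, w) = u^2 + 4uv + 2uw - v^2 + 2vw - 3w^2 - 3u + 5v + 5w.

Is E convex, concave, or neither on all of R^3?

neither

E is quadratic, so its Hessian is the constant matrix H = [[2, 4, 2], [4, -2, 2], [2, 2, -6]].
Leading principal minors: 2, -20, 152.
Neither pattern holds ⇒ H is indefinite ⇒ neither convex nor concave.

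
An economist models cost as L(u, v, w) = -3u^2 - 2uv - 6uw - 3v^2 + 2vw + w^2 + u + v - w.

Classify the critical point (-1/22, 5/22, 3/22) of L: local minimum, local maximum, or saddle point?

The Hessian is constant: H = [[-6, -2, -6], [-2, -6, 2], [-6, 2, 2]].
Leading principal minors: Δ₁ = -6, Δ₂ = 32, Δ₃ = 352.
The minors fit neither the all-positive nor the alternating-sign pattern, so H is indefinite: a saddle point.

saddle point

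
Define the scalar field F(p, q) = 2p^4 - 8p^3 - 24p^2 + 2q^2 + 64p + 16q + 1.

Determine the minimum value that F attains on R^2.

-159

F(p,q) separates as A(p) + B(q) + 1, so its minimum is min A + min B + 1.
A'(p) = 8(p - 4)(p - 1)(p + 2) vanishes at p ∈ {-2, 1, 4}; B'(q) = 4q + 16 vanishes at q ∈ {-4}.
Local minima of A (where A''>0): A(-2)=-128, A(4)=-128. Local minima of B: B(-4)=-32.
So the global minimum of F is A(-2) + B(-4) + 1 = -128 − 32 + 1 = -159, attained at (-2, -4).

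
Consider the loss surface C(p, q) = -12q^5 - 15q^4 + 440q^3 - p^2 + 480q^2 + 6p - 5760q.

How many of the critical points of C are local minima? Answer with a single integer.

0

C separates as a function of p plus a function of q, so ∇C=0 decouples.
∂C/∂p = -2(p - 3) = 0 at p ∈ {3}; ∂C/∂q = -60(q - 4)(q - 2)(q + 3)(q + 4) = 0 at q ∈ {-4, -3, 2, 4}.
The Hessian is diagonal: diag(C_pp, C_qq). Second derivatives: C_pp(3)=-2; C_qq(-4)=2880, C_qq(-3)=-2100, C_qq(2)=3600, C_qq(4)=-6720.
Local minima occur where both diagonal entries positive: none. Count: 0.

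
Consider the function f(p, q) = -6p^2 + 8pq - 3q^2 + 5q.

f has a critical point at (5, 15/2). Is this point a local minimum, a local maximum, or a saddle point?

local maximum

The Hessian of f is constant: H = [[-12, 8], [8, -6]].
det(H) = (-12)·(-6) − 8² = 8.
det(H) > 0 and tr(H) = -18 < 0, so H is negative definite and the point is a local maximum.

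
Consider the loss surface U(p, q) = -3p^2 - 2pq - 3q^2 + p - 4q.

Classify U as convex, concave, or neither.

U is quadratic, so its Hessian is the constant matrix H = [[-6, -2], [-2, -6]].
det(H) = 32, tr(H) = -12.
det(H) > 0 and tr(H) < 0, so H is negative definite everywhere: concave.

concave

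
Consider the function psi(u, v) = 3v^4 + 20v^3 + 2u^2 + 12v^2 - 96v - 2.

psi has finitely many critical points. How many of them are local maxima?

psi separates as a function of u plus a function of v, so ∇psi=0 decouples.
∂psi/∂u = 4u = 0 at u ∈ {0}; ∂psi/∂v = 12(v - 1)(v + 2)(v + 4) = 0 at v ∈ {-4, -2, 1}.
The Hessian is diagonal: diag(psi_uu, psi_vv). Second derivatives: psi_uu(0)=4; psi_vv(-4)=120, psi_vv(-2)=-72, psi_vv(1)=180.
Local maxima occur where both diagonal entries negative: none. Count: 0.

0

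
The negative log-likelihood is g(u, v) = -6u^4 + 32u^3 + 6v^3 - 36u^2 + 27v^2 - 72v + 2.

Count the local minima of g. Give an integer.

g separates as a function of u plus a function of v, so ∇g=0 decouples.
∂g/∂u = -24u(u - 3)(u - 1) = 0 at u ∈ {0, 1, 3}; ∂g/∂v = 18(v - 1)(v + 4) = 0 at v ∈ {-4, 1}.
The Hessian is diagonal: diag(g_uu, g_vv). Second derivatives: g_uu(0)=-72, g_uu(1)=48, g_uu(3)=-144; g_vv(-4)=-90, g_vv(1)=90.
Local minima occur where both diagonal entries positive: (1, 1). Count: 1.

1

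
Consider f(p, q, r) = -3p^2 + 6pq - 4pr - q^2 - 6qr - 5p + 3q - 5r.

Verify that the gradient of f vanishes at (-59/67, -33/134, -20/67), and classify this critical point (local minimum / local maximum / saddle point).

saddle point

∇f = (-6p + 6q - 4r - 5, 6p - 2q - 6r + 3, -4p - 6q - 5); substituting (-59/67, -33/134, -20/67) gives ∇f = (0, 0, 0), so (-59/67, -33/134, -20/67) is indeed a critical point.
The Hessian is constant: H = [[-6, 6, -4], [6, -2, -6], [-4, -6, 0]].
Leading principal minors: Δ₁ = -6, Δ₂ = -24, Δ₃ = 536.
The minors fit neither the all-positive nor the alternating-sign pattern, so H is indefinite: a saddle point.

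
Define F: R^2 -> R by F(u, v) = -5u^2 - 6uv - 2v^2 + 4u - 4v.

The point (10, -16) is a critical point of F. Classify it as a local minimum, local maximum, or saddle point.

local maximum

The Hessian of F is constant: H = [[-10, -6], [-6, -4]].
det(H) = (-10)·(-4) − (-6)² = 4.
det(H) > 0 and tr(H) = -14 < 0, so H is negative definite and the point is a local maximum.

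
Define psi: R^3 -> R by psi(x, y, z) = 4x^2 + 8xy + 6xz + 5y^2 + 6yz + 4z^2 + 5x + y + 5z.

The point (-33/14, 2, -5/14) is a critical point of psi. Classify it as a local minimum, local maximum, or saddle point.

The Hessian is constant: H = [[8, 8, 6], [8, 10, 6], [6, 6, 8]].
Leading principal minors: Δ₁ = 8, Δ₂ = 16, Δ₃ = 56.
All leading minors are positive, so H is positive definite: a local minimum.

local minimum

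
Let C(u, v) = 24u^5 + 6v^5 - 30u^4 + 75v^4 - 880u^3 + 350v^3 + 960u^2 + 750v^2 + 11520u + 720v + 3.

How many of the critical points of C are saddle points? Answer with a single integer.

8

C separates as a function of u plus a function of v, so ∇C=0 decouples.
∂C/∂u = 120(u - 4)(u - 3)(u + 2)(u + 4) = 0 at u ∈ {-4, -2, 3, 4}; ∂C/∂v = 30(v + 1)(v + 2)(v + 3)(v + 4) = 0 at v ∈ {-4, -3, -2, -1}.
The Hessian is diagonal: diag(C_uu, C_vv). Second derivatives: C_uu(-4)=-13440, C_uu(-2)=7200, C_uu(3)=-4200, C_uu(4)=5760; C_vv(-4)=-180, C_vv(-3)=60, C_vv(-2)=-60, C_vv(-1)=180.
Saddle points occur where the two diagonal entries have opposite signs: (-4, -3), (-4, -1), (-2, -4), (-2, -2), (3, -3), (3, -1), (4, -4), (4, -2). Count: 8.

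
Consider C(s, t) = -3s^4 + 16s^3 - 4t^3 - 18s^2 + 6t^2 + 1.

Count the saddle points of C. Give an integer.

C separates as a function of s plus a function of t, so ∇C=0 decouples.
∂C/∂s = -12s(s - 3)(s - 1) = 0 at s ∈ {0, 1, 3}; ∂C/∂t = -12t(t - 1) = 0 at t ∈ {0, 1}.
The Hessian is diagonal: diag(C_ss, C_tt). Second derivatives: C_ss(0)=-36, C_ss(1)=24, C_ss(3)=-72; C_tt(0)=12, C_tt(1)=-12.
Saddle points occur where the two diagonal entries have opposite signs: (0, 0), (1, 1), (3, 0). Count: 3.

3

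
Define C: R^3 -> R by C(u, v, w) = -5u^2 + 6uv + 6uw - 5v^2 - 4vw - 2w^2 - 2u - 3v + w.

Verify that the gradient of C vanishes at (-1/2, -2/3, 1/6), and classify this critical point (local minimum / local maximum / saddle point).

∇C = (-10u + 6v + 6w - 2, 6u - 10v - 4w - 3, 6u - 4v - 4w + 1); substituting (-1/2, -2/3, 1/6) gives ∇C = (0, 0, 0), so (-1/2, -2/3, 1/6) is indeed a critical point.
The Hessian is constant: H = [[-10, 6, 6], [6, -10, -4], [6, -4, -4]].
Leading principal minors: Δ₁ = -10, Δ₂ = 64, Δ₃ = -24.
The minors alternate sign starting negative (−, +, −), so H is negative definite: a local maximum.

local maximum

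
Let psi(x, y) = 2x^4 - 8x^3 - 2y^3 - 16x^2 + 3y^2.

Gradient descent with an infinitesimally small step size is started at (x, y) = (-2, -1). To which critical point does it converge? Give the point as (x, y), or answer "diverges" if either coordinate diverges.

(-1, 0)

psi is separable, so gradient descent decouples: x follows -∂psi/∂x, y follows -∂psi/∂y.
∂psi/∂x = 8x(x - 4)(x + 1); at x=-2 this is -96, so x increases.
∂psi/∂y = -6y(y - 1); at y=-1 this is -12, so y increases.
x converges to its nearest critical value -1 (a local min of the x-part); y converges to 0. The iterate converges to (-1, 0).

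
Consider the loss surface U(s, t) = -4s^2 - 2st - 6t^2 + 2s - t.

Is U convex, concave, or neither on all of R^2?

U is quadratic, so its Hessian is the constant matrix H = [[-8, -2], [-2, -12]].
det(H) = 92, tr(H) = -20.
det(H) > 0 and tr(H) < 0, so H is negative definite everywhere: concave.

concave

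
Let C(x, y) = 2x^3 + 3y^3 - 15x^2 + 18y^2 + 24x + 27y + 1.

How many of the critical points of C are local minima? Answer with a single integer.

1

C separates as a function of x plus a function of y, so ∇C=0 decouples.
∂C/∂x = 6(x - 4)(x - 1) = 0 at x ∈ {1, 4}; ∂C/∂y = 9(y + 1)(y + 3) = 0 at y ∈ {-3, -1}.
The Hessian is diagonal: diag(C_xx, C_yy). Second derivatives: C_xx(1)=-18, C_xx(4)=18; C_yy(-3)=-18, C_yy(-1)=18.
Local minima occur where both diagonal entries positive: (4, -1). Count: 1.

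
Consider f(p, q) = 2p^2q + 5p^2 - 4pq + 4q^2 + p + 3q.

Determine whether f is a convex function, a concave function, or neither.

The term 2p^2q is cubic, so the Hessian is not constant.
∂²f/∂p² = 4q + 10, which takes both signs as q varies (negative for sufficiently negative q). A diagonal entry of the Hessian changing sign means the Hessian is neither positive- nor negative-semidefinite on all of R^2.

neither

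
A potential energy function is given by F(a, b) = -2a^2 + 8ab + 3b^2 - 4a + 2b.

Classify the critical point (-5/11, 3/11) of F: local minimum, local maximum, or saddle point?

The Hessian of F is constant: H = [[-4, 8], [8, 6]].
det(H) = (-4)·6 − 8² = -88.
Since det(H) < 0, H is indefinite and the critical point is a saddle point.

saddle point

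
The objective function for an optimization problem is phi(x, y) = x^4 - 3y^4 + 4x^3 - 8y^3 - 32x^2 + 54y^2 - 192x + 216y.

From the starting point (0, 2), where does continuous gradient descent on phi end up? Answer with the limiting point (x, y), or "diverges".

(4, -2)

phi is separable, so gradient descent decouples: x follows -∂phi/∂x, y follows -∂phi/∂y.
∂phi/∂x = 4(x - 4)(x + 3)(x + 4); at x=0 this is -192, so x increases.
∂phi/∂y = -12(y - 3)(y + 2)(y + 3); at y=2 this is 240, so y decreases.
x converges to its nearest critical value 4 (a local min of the x-part); y converges to -2. The iterate converges to (4, -2).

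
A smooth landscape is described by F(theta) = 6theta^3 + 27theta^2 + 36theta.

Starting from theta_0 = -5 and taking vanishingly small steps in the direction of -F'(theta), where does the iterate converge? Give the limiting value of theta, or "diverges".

diverges

F'(theta) = 18(theta + 1)(theta + 2), so F'(-5) = 216.
Gradient descent moves in the -F' direction, i.e. theta is decreasing.
There is no critical point below theta=-5, and F' keeps the same sign, so the iterate runs off to −∞.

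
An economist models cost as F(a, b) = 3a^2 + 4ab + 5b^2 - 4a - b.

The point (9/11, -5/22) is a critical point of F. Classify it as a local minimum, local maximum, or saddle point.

The Hessian of F is constant: H = [[6, 4], [4, 10]].
det(H) = 6·10 − 4² = 44.
det(H) > 0 and tr(H) = 16 > 0, so H is positive definite and the point is a local minimum.

local minimum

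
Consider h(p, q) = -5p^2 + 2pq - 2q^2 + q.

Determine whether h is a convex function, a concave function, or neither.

concave

h is quadratic, so its Hessian is the constant matrix H = [[-10, 2], [2, -4]].
det(H) = 36, tr(H) = -14.
det(H) > 0 and tr(H) < 0, so H is negative definite everywhere: concave.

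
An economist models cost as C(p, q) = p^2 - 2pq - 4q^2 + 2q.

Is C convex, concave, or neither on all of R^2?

neither

C is quadratic, so its Hessian is the constant matrix H = [[2, -2], [-2, -8]].
det(H) = -20, tr(H) = -6.
det(H) < 0, so H is indefinite: neither convex nor concave.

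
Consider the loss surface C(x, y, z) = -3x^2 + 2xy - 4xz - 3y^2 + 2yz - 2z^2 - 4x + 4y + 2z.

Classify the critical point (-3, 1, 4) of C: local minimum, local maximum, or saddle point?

The Hessian is constant: H = [[-6, 2, -4], [2, -6, 2], [-4, 2, -4]].
Leading principal minors: Δ₁ = -6, Δ₂ = 32, Δ₃ = -40.
The minors alternate sign starting negative (−, +, −), so H is negative definite: a local maximum.

local maximum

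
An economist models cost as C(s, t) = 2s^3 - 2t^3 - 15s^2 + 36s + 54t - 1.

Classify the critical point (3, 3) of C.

saddle point

The mixed partial ∂²C/∂s∂t is 0, so the Hessian at any point is diag(C_ss, C_tt) = diag(6(2s - 5), -12t).
At (3, 3): H = diag(6, -36).
The eigenvalues have opposite signs, so H is indefinite: a saddle point.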